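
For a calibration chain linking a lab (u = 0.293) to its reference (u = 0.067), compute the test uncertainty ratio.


TUR = u_lab / u_ref
= 0.293 / 0.067
= 4.3731

4.3731


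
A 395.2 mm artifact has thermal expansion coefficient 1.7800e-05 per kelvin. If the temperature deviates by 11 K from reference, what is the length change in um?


dL = L * alpha * dT
= 395.2 * 1.7800e-05 * 11
= 0.0773802 mm
dL_um = 0.0773802 * 1000 = 77.3802 um

77.3802


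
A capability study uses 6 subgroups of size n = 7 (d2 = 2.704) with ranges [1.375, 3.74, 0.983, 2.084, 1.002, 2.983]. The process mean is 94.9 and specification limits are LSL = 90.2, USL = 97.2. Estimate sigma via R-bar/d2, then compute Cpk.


R_bar = (1.375 + 3.74 + 0.983 + 2.084 + 1.002 + 2.983) / 6 = 2.0278333
sigma = R_bar / d2 = 2.0278333 / 2.704 = 0.74993835
Cp = (USL - LSL)/(6*sigma) = (97.2 - 90.2)/(6*0.74993835) = 1.5557
Cpu = (97.2 - 94.9)/(3*0.74993835) = 1.0223
Cpl = (94.9 - 90.2)/(3*0.74993835) = 2.0891
Cpk = min(Cpu, Cpl) = 1.0223

1.0223


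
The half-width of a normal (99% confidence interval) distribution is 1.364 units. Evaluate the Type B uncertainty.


u_B = half_width / 2.576
u_B = 1.364 / 2.576
u_B = 0.5295

0.5295


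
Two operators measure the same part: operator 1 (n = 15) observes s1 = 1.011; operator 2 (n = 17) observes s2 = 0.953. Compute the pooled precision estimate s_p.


s_p = sqrt(((n1-1)*s1^2 + (n2-1)*s2^2) / (n1+n2-2))
numerator = (15-1)*1.011^2 + (17-1)*0.953^2 = 14.309694 + 14.531344 = 28.841038
denominator = 15 + 17 - 2 = 30
s_p^2 = 28.841038 / 30 = 0.96136793
s_p = sqrt(0.96136793) = 0.9805

0.9805


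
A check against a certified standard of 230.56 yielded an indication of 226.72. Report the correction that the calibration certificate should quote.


Correction = standard - reading
= 230.56 - 226.72
= 3.8400

3.8400


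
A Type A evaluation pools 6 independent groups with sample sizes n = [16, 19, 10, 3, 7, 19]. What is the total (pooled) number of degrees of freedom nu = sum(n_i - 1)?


nu = sum_i (n_i - 1)
nu = ((16 - 1) + (19 - 1) + (10 - 1) + (3 - 1) + (7 - 1) + (19 - 1))
nu = 15 + 18 + 9 + 2 + 6 + 18
nu = 68

68


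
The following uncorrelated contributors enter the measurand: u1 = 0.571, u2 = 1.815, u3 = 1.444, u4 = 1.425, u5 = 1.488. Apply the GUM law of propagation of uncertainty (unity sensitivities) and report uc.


uc = sqrt(0.571^2 + 1.815^2 + 1.444^2 + 1.425^2 + 1.488^2)
uc = sqrt(9.950171)
uc = 3.1544

3.1544


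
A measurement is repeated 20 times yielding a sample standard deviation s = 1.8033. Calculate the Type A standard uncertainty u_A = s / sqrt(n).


u_A = s / sqrt(n)
u_A = 1.8033 / sqrt(20)
u_A = 1.8033 / 4.472136
u_A = 0.4032

0.4032


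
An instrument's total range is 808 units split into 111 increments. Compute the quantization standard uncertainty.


resolution = range / divisions
resolution = 808 / 111 = 7.2792793
u_res = resolution / (2*sqrt(3))
u_res = 7.2792793 / 3.4641016
u_res = 2.1013

2.1013


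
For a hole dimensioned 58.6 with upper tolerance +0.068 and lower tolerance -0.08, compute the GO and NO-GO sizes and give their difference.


GO = nominal - lower_tol (smallest hole = maximum material condition)
GO = 58.6 - 0.08 = 58.52
NO-GO = nominal + upper_tol (largest hole = least material condition)
NO-GO = 58.6 + 0.068 = 58.668
spread = NO-GO - GO = 58.668 - 58.52 = 0.1480

0.1480


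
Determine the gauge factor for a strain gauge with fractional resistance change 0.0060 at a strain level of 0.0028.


GF = (dR/R) / epsilon
= 0.0060 / 0.0028
= 2.1429

2.1429


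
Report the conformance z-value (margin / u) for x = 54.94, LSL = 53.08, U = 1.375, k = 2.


u = U / k = 1.375 / 2 = 0.6875
margin = |LSL - x| = |53.08 - 54.94| = 1.86
z = margin / u = 1.86 / 0.6875
z = 2.7055

2.7055


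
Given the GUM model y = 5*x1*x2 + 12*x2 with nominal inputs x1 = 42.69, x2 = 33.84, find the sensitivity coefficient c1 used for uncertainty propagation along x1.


y = 5*x1*x2 + 12*x2
dy/dx1 = 5*x2
Evaluate at x2 = 33.84: c1 = 5 * 33.84
c1 = 169.2000

169.2000


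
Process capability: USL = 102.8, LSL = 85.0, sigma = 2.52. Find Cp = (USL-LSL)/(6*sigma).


Cp = (USL - LSL) / (6 * sigma)
= (102.8 - 85.0) / (6 * 2.52)
= 17.8000 / 15.1200
= 1.1772

1.1772


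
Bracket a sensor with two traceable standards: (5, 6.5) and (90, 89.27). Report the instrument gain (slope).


slope = (y2 - y1) / (x2 - x1)
= (89.27 - 6.5) / (90 - 5)
= 82.7700 / 85
= 0.9738

0.9738


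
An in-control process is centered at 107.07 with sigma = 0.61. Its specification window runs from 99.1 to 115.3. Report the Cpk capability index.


Cpu = (USL - mean) / (3*sigma) = (115.3 - 107.07) / (3*0.61) = 4.4973
Cpl = (mean - LSL) / (3*sigma) = (107.07 - 99.1) / (3*0.61) = 4.3552
Cpk = min(Cpu, Cpl) = 4.3552

4.3552


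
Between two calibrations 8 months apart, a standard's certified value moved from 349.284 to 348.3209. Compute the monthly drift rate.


rate = (v2 - v1) / months
= (348.3209 - 349.284) / 8
= -0.9631 / 8
= -0.1204

-0.1204


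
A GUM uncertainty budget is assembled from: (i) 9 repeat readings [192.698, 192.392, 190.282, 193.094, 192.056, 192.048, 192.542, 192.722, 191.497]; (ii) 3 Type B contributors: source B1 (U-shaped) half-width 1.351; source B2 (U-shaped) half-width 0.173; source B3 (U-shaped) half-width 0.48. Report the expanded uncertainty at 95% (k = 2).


mean = (192.698 + 192.392 + 190.282 + 193.094 + 192.056 + 192.048 + 192.542 + 192.722 + 191.497) / 9 = 192.1478889
s = sqrt(sum((x - mean)^2)/(n-1)) = 0.84156735
u_A = s / sqrt(n) = 0.84156735 / sqrt(9) = 0.28052245
u_B1 = 1.351 / sqrt(2) = 0.95530126
u_B2 = 0.173 / sqrt(2) = 0.12232947
u_B3 = 0.48 / sqrt(2) = 0.33941125
uc = sqrt(0.28052245^2 + 0.95530126^2 + 0.12232947^2 + 0.33941125^2) = 1.0589891
U = k * uc = 2 * 1.0589891
U = 2.1180

2.1180


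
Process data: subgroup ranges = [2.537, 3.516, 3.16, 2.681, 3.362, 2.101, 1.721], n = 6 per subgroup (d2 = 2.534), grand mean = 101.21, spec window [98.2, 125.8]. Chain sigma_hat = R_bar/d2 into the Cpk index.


R_bar = (2.537 + 3.516 + 3.16 + 2.681 + 3.362 + 2.101 + 1.721) / 7 = 2.7254286
sigma = R_bar / d2 = 2.7254286 / 2.534 = 1.075544
Cp = (USL - LSL)/(6*sigma) = (125.8 - 98.2)/(6*1.075544) = 4.2769
Cpu = (125.8 - 101.21)/(3*1.075544) = 7.6209
Cpl = (101.21 - 98.2)/(3*1.075544) = 0.9329
Cpk = min(Cpu, Cpl) = 0.9329

0.9329


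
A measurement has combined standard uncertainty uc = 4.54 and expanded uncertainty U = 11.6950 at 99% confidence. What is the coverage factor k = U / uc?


k = U / uc
k = 11.6950 / 4.54
k = 2.576

2.576


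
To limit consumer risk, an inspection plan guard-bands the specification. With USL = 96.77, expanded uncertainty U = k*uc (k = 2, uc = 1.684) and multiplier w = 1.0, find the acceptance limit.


U = k * uc = 2 * 1.684 = 3.368
guard band g = w * U = 1.0 * 3.368 = 3.368
AL = USL - g = 96.77 - 3.368
AL = 93.4020

93.4020


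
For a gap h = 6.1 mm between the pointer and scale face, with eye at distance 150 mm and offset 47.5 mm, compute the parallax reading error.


error = h * offset / d
= 6.1 * 47.5 / 150
= 1.9317

1.9317


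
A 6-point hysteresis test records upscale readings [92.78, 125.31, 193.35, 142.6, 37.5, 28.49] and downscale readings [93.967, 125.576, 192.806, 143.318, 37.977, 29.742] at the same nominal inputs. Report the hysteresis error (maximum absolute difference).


|92.78 - 93.967| = 1.1870
|125.31 - 125.576| = 0.2660
|193.35 - 192.806| = 0.5440
|142.6 - 143.318| = 0.7180
|37.5 - 37.977| = 0.4770
|28.49 - 29.742| = 1.2520
hysteresis = max(diffs) = 1.2520

1.2520


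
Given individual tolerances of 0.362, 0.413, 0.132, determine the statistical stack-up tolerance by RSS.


RSS = sqrt(0.362^2 + 0.413^2 + 0.132^2)
= sqrt(0.319037)
= 0.5648

0.5648


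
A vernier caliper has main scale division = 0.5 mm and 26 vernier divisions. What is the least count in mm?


LC = MSD / n_div
= 0.5 / 26
= 0.0192

0.0192


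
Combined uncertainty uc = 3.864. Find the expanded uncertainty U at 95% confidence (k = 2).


U = k * uc
U = 2 * 3.864
U = 7.7280

7.7280


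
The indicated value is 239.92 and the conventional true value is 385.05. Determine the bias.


Systematic error = measured - true
= 239.92 - 385.05
= -145.1300

-145.1300


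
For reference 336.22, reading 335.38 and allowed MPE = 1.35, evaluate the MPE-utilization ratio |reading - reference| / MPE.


e = indication - reference = 335.38 - 336.22 = -0.8400
|e| = 0.8400
ratio = |e| / MPE = 0.8400 / 1.35
ratio = 0.6222

0.6222


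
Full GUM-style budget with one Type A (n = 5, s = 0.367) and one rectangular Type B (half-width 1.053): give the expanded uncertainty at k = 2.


u_A = s / sqrt(n) = 0.367 / sqrt(5) = 0.16412739
u_B = half_width / sqrt(3) = 1.053 / sqrt(3) = 0.60794983
uc = sqrt(u_A^2 + u_B^2) = sqrt(0.16412739^2 + 0.60794983^2) = 0.62971485
U = k * uc = 2 * 0.62971485
U = 1.2594

1.2594


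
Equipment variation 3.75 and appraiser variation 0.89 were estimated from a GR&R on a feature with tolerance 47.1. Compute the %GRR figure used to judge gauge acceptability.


GRR = sqrt(EV^2 + AV^2) = sqrt(3.75^2 + 0.89^2) = 3.8541666
%GRR = GRR / tol * 100 = 3.8541666 / 47.1 * 100
%GRR = 8.1829

8.1829


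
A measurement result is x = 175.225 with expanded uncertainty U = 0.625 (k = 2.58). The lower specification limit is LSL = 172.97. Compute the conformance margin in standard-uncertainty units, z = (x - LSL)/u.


u = U / k = 0.625 / 2.58 = 0.24224806
margin = |LSL - x| = |172.97 - 175.225| = 2.255
z = margin / u = 2.255 / 0.24224806
z = 9.3086

9.3086


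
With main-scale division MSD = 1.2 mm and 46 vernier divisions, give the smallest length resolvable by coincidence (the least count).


LC = MSD / n_div
= 1.2 / 46
= 0.0261

0.0261


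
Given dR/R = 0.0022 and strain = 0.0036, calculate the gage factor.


GF = (dR/R) / epsilon
= 0.0022 / 0.0036
= 0.6111

0.6111


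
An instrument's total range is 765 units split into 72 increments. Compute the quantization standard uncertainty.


resolution = range / divisions
resolution = 765 / 72 = 10.625
u_res = resolution / (2*sqrt(3))
u_res = 10.625 / 3.4641016
u_res = 3.0672

3.0672


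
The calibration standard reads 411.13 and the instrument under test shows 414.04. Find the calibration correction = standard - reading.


Correction = standard - reading
= 411.13 - 414.04
= -2.9100

-2.9100


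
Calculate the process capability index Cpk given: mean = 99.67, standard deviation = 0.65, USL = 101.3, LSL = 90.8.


Cpu = (USL - mean) / (3*sigma) = (101.3 - 99.67) / (3*0.65) = 0.8359
Cpl = (mean - LSL) / (3*sigma) = (99.67 - 90.8) / (3*0.65) = 4.5487
Cpk = min(Cpu, Cpl) = 0.8359

0.8359


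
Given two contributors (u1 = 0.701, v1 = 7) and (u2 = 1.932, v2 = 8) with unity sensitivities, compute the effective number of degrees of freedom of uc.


uc = sqrt(u1^2 + u2^2) = sqrt(0.701^2 + 1.932^2) = 2.0552433
v_eff = uc^4 / (u1^4/v1 + u2^4/v2)
= 2.0552433^4 / (0.701^4/7 + 1.932^4/8)
= 17.842387 / 1.7760567
v_eff = 10.0461

10.0461


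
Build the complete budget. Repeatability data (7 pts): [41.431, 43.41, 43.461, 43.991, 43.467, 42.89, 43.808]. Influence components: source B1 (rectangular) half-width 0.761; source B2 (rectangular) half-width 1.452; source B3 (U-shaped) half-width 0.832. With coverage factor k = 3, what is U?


mean = (41.431 + 43.41 + 43.461 + 43.991 + 43.467 + 42.89 + 43.808) / 7 = 43.20828571
s = sqrt(sum((x - mean)^2)/(n-1)) = 0.85672199
u_A = s / sqrt(n) = 0.85672199 / sqrt(7) = 0.32381048
u_B1 = 0.761 / sqrt(3) = 0.43936355
u_B2 = 1.452 / sqrt(3) = 0.83831259
u_B3 = 0.832 / sqrt(2) = 0.58831284
uc = sqrt(0.32381048^2 + 0.43936355^2 + 0.83831259^2 + 0.58831284^2) = 1.1605057
U = k * uc = 3 * 1.1605057
U = 3.4815

3.4815


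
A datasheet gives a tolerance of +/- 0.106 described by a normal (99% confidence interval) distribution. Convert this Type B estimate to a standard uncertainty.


u_B = half_width / 2.576
u_B = 0.106 / 2.576
u_B = 0.0411

0.0411


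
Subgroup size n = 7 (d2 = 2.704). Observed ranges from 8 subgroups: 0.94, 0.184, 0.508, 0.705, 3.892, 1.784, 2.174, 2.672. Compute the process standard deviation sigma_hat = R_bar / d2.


R_bar = (0.94 + 0.184 + 0.508 + 0.705 + 3.892 + 1.784 + 2.174 + 2.672) / 8
R_bar = 12.859 / 8 = 1.607375
sigma_hat = R_bar / d2 = 1.607375 / 2.704 = 0.5944

0.5944


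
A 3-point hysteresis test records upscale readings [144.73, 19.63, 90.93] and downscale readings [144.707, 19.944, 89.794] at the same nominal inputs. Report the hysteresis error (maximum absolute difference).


|144.73 - 144.707| = 0.0230
|19.63 - 19.944| = 0.3140
|90.93 - 89.794| = 1.1360
hysteresis = max(diffs) = 1.1360

1.1360


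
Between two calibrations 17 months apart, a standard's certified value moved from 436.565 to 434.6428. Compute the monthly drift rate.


rate = (v2 - v1) / months
= (434.6428 - 436.565) / 17
= -1.9222 / 17
= -0.1131

-0.1131


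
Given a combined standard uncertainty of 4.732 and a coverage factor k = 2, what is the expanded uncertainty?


U = k * uc
U = 2 * 4.732
U = 9.4640

9.4640


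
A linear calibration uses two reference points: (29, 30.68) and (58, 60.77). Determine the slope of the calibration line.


slope = (y2 - y1) / (x2 - x1)
= (60.77 - 30.68) / (58 - 29)
= 30.0900 / 29
= 1.0376

1.0376


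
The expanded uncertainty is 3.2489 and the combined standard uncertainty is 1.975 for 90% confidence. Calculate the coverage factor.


k = U / uc
k = 3.2489 / 1.975
k = 1.645

1.645


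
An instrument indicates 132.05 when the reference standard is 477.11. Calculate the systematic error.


Systematic error = measured - true
= 132.05 - 477.11
= -345.0600

-345.0600


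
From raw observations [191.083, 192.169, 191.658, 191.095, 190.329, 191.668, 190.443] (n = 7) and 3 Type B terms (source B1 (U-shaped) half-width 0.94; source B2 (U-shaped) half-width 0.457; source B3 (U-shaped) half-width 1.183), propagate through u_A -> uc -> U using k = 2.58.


mean = (191.083 + 192.169 + 191.658 + 191.095 + 190.329 + 191.668 + 190.443) / 7 = 191.2064286
s = sqrt(sum((x - mean)^2)/(n-1)) = 0.67377837
u_A = s / sqrt(n) = 0.67377837 / sqrt(7) = 0.25466429
u_B1 = 0.94 / sqrt(2) = 0.66468037
u_B2 = 0.457 / sqrt(2) = 0.3231478
u_B3 = 1.183 / sqrt(2) = 0.83650732
uc = sqrt(0.25466429^2 + 0.66468037^2 + 0.3231478^2 + 0.83650732^2) = 1.1449117
U = k * uc = 2.58 * 1.1449117
U = 2.9539

2.9539


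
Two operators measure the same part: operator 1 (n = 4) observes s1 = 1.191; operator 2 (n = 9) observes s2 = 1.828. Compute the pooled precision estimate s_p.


s_p = sqrt(((n1-1)*s1^2 + (n2-1)*s2^2) / (n1+n2-2))
numerator = (4-1)*1.191^2 + (9-1)*1.828^2 = 4.255443 + 26.732672 = 30.988115
denominator = 4 + 9 - 2 = 11
s_p^2 = 30.988115 / 11 = 2.8171014
s_p = sqrt(2.8171014) = 1.6784

1.6784


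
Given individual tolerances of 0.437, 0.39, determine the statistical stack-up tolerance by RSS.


RSS = sqrt(0.437^2 + 0.39^2)
= sqrt(0.343069)
= 0.5857

0.5857


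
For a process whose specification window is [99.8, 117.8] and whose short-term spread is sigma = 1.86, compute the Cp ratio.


Cp = (USL - LSL) / (6 * sigma)
= (117.8 - 99.8) / (6 * 1.86)
= 18.0000 / 11.1600
= 1.6129

1.6129


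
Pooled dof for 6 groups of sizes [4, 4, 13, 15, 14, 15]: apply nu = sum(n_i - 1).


nu = sum_i (n_i - 1)
nu = ((4 - 1) + (4 - 1) + (13 - 1) + (15 - 1) + (14 - 1) + (15 - 1))
nu = 3 + 3 + 12 + 14 + 13 + 14
nu = 59

59


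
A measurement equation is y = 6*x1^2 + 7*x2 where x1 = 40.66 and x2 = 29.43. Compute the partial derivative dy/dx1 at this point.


y = 6*x1^2 + 7*x2
dy/dx1 = 2*6*x1
Evaluate at x1 = 40.66: c1 = 12 * 40.66
c1 = 487.9200

487.9200


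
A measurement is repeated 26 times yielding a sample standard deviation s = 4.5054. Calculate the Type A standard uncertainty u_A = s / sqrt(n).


u_A = s / sqrt(n)
u_A = 4.5054 / sqrt(26)
u_A = 4.5054 / 5.0990195
u_A = 0.8836

0.8836


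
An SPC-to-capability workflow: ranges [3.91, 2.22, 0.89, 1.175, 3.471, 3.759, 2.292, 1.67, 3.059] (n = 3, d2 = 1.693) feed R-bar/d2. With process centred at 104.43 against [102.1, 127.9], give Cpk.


R_bar = (3.91 + 2.22 + 0.89 + 1.175 + 3.471 + 3.759 + 2.292 + 1.67 + 3.059) / 9 = 2.494
sigma = R_bar / d2 = 2.494 / 1.693 = 1.4731246
Cp = (USL - LSL)/(6*sigma) = (127.9 - 102.1)/(6*1.4731246) = 2.9190
Cpu = (127.9 - 104.43)/(3*1.4731246) = 5.3107
Cpl = (104.43 - 102.1)/(3*1.4731246) = 0.5272
Cpk = min(Cpu, Cpl) = 0.5272

0.5272


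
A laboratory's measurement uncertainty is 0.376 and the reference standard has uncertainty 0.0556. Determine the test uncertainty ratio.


TUR = u_lab / u_ref
= 0.376 / 0.0556
= 6.7626

6.7626


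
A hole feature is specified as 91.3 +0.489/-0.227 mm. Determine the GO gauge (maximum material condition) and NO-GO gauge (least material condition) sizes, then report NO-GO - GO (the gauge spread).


GO = nominal - lower_tol (smallest hole = maximum material condition)
GO = 91.3 - 0.227 = 91.073
NO-GO = nominal + upper_tol (largest hole = least material condition)
NO-GO = 91.3 + 0.489 = 91.789
spread = NO-GO - GO = 91.789 - 91.073 = 0.7160

0.7160


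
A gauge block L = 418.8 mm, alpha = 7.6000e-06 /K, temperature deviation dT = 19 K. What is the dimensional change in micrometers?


dL = L * alpha * dT
= 418.8 * 7.6000e-06 * 19
= 0.0604747 mm
dL_um = 0.0604747 * 1000 = 60.4747 um

60.4747


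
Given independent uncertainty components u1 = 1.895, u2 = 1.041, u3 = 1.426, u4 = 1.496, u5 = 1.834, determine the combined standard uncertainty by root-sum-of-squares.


uc = sqrt(1.895^2 + 1.041^2 + 1.426^2 + 1.496^2 + 1.834^2)
uc = sqrt(12.309754)
uc = 3.5085

3.5085


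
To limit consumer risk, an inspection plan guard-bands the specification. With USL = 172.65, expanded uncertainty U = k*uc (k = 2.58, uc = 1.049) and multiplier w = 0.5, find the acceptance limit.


U = k * uc = 2.58 * 1.049 = 2.70642
guard band g = w * U = 0.5 * 2.70642 = 1.35321
AL = USL - g = 172.65 - 1.35321
AL = 171.2968

171.2968


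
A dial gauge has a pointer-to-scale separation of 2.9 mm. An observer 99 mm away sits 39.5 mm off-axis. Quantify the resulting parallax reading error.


error = h * offset / d
= 2.9 * 39.5 / 99
= 1.1571

1.1571


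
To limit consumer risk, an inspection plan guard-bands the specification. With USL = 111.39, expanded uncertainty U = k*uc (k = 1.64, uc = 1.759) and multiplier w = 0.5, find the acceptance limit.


U = k * uc = 1.64 * 1.759 = 2.88476
guard band g = w * U = 0.5 * 2.88476 = 1.44238
AL = USL - g = 111.39 - 1.44238
AL = 109.9476

109.9476


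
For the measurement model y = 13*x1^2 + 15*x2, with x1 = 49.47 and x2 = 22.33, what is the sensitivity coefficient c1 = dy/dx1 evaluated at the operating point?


y = 13*x1^2 + 15*x2
dy/dx1 = 2*13*x1
Evaluate at x1 = 49.47: c1 = 26 * 49.47
c1 = 1286.2200

1286.2200


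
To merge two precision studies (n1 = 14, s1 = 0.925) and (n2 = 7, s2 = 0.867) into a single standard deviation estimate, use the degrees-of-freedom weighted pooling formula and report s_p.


s_p = sqrt(((n1-1)*s1^2 + (n2-1)*s2^2) / (n1+n2-2))
numerator = (14-1)*0.925^2 + (7-1)*0.867^2 = 11.123125 + 4.510134 = 15.633259
denominator = 14 + 7 - 2 = 19
s_p^2 = 15.633259 / 19 = 0.82280311
s_p = sqrt(0.82280311) = 0.9071

0.9071


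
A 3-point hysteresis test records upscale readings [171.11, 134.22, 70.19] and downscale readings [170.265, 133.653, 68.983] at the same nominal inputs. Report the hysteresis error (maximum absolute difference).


|171.11 - 170.265| = 0.8450
|134.22 - 133.653| = 0.5670
|70.19 - 68.983| = 1.2070
hysteresis = max(diffs) = 1.2070

1.2070


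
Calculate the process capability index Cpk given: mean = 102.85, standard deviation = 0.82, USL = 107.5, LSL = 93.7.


Cpu = (USL - mean) / (3*sigma) = (107.5 - 102.85) / (3*0.82) = 1.8902
Cpl = (mean - LSL) / (3*sigma) = (102.85 - 93.7) / (3*0.82) = 3.7195
Cpk = min(Cpu, Cpl) = 1.8902

1.8902


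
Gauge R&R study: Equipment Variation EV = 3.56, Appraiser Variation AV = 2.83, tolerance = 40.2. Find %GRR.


GRR = sqrt(EV^2 + AV^2) = sqrt(3.56^2 + 2.83^2) = 4.5478017
%GRR = GRR / tol * 100 = 4.5478017 / 40.2 * 100
%GRR = 11.3129

11.3129


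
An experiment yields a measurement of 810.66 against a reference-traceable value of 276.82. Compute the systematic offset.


Systematic error = measured - true
= 810.66 - 276.82
= 533.8400

533.8400


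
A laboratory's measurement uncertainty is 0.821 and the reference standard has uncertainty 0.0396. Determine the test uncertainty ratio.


TUR = u_lab / u_ref
= 0.821 / 0.0396
= 20.7323

20.7323


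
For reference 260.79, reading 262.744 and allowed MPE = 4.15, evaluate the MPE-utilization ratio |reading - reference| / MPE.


e = indication - reference = 262.744 - 260.79 = 1.9540
|e| = 1.9540
ratio = |e| / MPE = 1.9540 / 4.15
ratio = 0.4708

0.4708


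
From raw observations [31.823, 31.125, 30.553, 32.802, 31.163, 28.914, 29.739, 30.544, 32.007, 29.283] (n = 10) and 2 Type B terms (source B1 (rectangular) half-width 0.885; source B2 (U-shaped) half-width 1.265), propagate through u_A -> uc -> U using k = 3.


mean = (31.823 + 31.125 + 30.553 + 32.802 + 31.163 + 28.914 + 29.739 + 30.544 + 32.007 + 29.283) / 10 = 30.7953
s = sqrt(sum((x - mean)^2)/(n-1)) = 1.2409273
u_A = s / sqrt(n) = 1.2409273 / sqrt(10) = 0.39241567
u_B1 = 0.885 / sqrt(3) = 0.51095499
u_B2 = 1.265 / sqrt(2) = 0.89449008
uc = sqrt(0.39241567^2 + 0.51095499^2 + 0.89449008^2) = 1.1023509
U = k * uc = 3 * 1.1023509
U = 3.3071

3.3071


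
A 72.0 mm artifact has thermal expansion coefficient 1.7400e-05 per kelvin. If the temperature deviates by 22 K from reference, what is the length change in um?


dL = L * alpha * dT
= 72.0 * 1.7400e-05 * 22
= 0.0275616 mm
dL_um = 0.0275616 * 1000 = 27.5616 um

27.5616


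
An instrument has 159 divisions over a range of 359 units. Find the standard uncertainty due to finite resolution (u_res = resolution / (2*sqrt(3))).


resolution = range / divisions
resolution = 359 / 159 = 2.2578616
u_res = resolution / (2*sqrt(3))
u_res = 2.2578616 / 3.4641016
u_res = 0.6518

0.6518


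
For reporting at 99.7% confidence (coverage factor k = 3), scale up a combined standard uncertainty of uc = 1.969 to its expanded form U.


U = k * uc
U = 3 * 1.969
U = 5.9070

5.9070


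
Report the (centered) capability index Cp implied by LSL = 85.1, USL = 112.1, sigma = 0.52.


Cp = (USL - LSL) / (6 * sigma)
= (112.1 - 85.1) / (6 * 0.52)
= 27.0000 / 3.1200
= 8.6538

8.6538


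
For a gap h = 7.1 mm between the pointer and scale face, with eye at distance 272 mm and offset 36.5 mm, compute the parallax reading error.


error = h * offset / d
= 7.1 * 36.5 / 272
= 0.9528

0.9528


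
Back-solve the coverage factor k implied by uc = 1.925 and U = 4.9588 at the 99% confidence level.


k = U / uc
k = 4.9588 / 1.925
k = 2.576

2.576


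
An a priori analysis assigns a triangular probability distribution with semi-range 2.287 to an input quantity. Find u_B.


u_B = half_width / sqrt(6)
u_B = 2.287 / 2.4494897
u_B = 0.9337

0.9337


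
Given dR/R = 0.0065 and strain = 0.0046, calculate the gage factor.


GF = (dR/R) / epsilon
= 0.0065 / 0.0046
= 1.4130

1.4130


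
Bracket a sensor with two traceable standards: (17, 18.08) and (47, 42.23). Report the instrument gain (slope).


slope = (y2 - y1) / (x2 - x1)
= (42.23 - 18.08) / (47 - 17)
= 24.1500 / 30
= 0.8050

0.8050


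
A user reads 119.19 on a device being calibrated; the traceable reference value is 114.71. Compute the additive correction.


Correction = standard - reading
= 114.71 - 119.19
= -4.4800

-4.4800


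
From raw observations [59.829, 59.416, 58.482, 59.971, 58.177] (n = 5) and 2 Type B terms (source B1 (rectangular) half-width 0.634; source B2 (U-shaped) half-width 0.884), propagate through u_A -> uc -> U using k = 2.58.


mean = (59.829 + 59.416 + 58.482 + 59.971 + 58.177) / 5 = 59.175
s = sqrt(sum((x - mean)^2)/(n-1)) = 0.80555354
u_A = s / sqrt(n) = 0.80555354 / sqrt(5) = 0.36025449
u_B1 = 0.634 / sqrt(3) = 0.36604007
u_B2 = 0.884 / sqrt(2) = 0.62508239
uc = sqrt(0.36025449^2 + 0.36604007^2 + 0.62508239^2) = 0.80900966
U = k * uc = 2.58 * 0.80900966
U = 2.0872

2.0872


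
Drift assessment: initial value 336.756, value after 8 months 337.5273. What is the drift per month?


rate = (v2 - v1) / months
= (337.5273 - 336.756) / 8
= 0.7713 / 8
= 0.0964

0.0964


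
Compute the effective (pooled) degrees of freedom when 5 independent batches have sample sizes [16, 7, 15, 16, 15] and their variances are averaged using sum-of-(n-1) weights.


nu = sum_i (n_i - 1)
nu = ((16 - 1) + (7 - 1) + (15 - 1) + (16 - 1) + (15 - 1))
nu = 15 + 6 + 14 + 15 + 14
nu = 64

64


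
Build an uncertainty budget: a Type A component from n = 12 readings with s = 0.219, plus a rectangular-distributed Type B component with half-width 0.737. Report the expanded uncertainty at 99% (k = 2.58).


u_A = s / sqrt(n) = 0.219 / sqrt(12) = 0.063219854
u_B = half_width / sqrt(3) = 0.737 / sqrt(3) = 0.42550715
uc = sqrt(u_A^2 + u_B^2) = sqrt(0.063219854^2 + 0.42550715^2) = 0.43017797
U = k * uc = 2.58 * 0.43017797
U = 1.1099

1.1099


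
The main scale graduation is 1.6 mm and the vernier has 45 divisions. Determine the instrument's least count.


LC = MSD / n_div
= 1.6 / 45
= 0.0356

0.0356


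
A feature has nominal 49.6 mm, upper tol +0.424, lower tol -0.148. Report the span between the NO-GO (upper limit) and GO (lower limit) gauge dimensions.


GO = nominal - lower_tol (smallest hole = maximum material condition)
GO = 49.6 - 0.148 = 49.452
NO-GO = nominal + upper_tol (largest hole = least material condition)
NO-GO = 49.6 + 0.424 = 50.024
spread = NO-GO - GO = 50.024 - 49.452 = 0.5720

0.5720


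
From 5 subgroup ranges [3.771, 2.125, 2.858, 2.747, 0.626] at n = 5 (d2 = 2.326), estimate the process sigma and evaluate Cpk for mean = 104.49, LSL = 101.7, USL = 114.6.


R_bar = (3.771 + 2.125 + 2.858 + 2.747 + 0.626) / 5 = 2.4254
sigma = R_bar / d2 = 2.4254 / 2.326 = 1.0427343
Cp = (USL - LSL)/(6*sigma) = (114.6 - 101.7)/(6*1.0427343) = 2.0619
Cpu = (114.6 - 104.49)/(3*1.0427343) = 3.2319
Cpl = (104.49 - 101.7)/(3*1.0427343) = 0.8919
Cpk = min(Cpu, Cpl) = 0.8919

0.8919


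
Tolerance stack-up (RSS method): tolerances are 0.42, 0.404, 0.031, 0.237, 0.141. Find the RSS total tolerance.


RSS = sqrt(0.42^2 + 0.404^2 + 0.031^2 + 0.237^2 + 0.141^2)
= sqrt(0.416627)
= 0.6455

0.6455


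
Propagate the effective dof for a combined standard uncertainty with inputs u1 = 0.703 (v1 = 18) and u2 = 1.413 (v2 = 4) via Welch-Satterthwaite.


uc = sqrt(u1^2 + u2^2) = sqrt(0.703^2 + 1.413^2) = 1.5782199
v_eff = uc^4 / (u1^4/v1 + u2^4/v2)
= 1.5782199^4 / (0.703^4/18 + 1.413^4/4)
= 6.2039753 / 1.010141
v_eff = 6.1417

6.1417


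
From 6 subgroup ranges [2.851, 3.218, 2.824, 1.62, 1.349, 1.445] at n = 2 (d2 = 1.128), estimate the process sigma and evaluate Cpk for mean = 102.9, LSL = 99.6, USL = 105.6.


R_bar = (2.851 + 3.218 + 2.824 + 1.62 + 1.349 + 1.445) / 6 = 2.2178333
sigma = R_bar / d2 = 2.2178333 / 1.128 = 1.9661643
Cp = (USL - LSL)/(6*sigma) = (105.6 - 99.6)/(6*1.9661643) = 0.5086
Cpu = (105.6 - 102.9)/(3*1.9661643) = 0.4577
Cpl = (102.9 - 99.6)/(3*1.9661643) = 0.5595
Cpk = min(Cpu, Cpl) = 0.4577

0.4577


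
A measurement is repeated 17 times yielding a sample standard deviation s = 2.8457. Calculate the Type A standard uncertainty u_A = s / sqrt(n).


u_A = s / sqrt(n)
u_A = 2.8457 / sqrt(17)
u_A = 2.8457 / 4.1231056
u_A = 0.6902

0.6902


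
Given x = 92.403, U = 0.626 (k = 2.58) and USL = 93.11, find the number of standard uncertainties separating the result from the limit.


u = U / k = 0.626 / 2.58 = 0.24263566
margin = |USL - x| = |93.11 - 92.403| = 0.707
z = margin / u = 0.707 / 0.24263566
z = 2.9138

2.9138


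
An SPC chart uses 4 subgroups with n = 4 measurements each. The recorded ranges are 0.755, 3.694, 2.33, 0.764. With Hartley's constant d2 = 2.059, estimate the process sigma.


R_bar = (0.755 + 3.694 + 2.33 + 0.764) / 4
R_bar = 7.543 / 4 = 1.88575
sigma_hat = R_bar / d2 = 1.88575 / 2.059 = 0.9159

0.9159


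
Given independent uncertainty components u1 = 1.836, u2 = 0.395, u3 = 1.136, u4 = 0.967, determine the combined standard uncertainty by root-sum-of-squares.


uc = sqrt(1.836^2 + 0.395^2 + 1.136^2 + 0.967^2)
uc = sqrt(5.752506)
uc = 2.3984

2.3984


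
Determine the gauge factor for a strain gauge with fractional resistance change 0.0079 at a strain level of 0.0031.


GF = (dR/R) / epsilon
= 0.0079 / 0.0031
= 2.5484

2.5484


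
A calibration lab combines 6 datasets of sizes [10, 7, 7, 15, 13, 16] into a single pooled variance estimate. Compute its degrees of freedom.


nu = sum_i (n_i - 1)
nu = ((10 - 1) + (7 - 1) + (7 - 1) + (15 - 1) + (13 - 1) + (16 - 1))
nu = 9 + 6 + 6 + 14 + 12 + 15
nu = 62

62


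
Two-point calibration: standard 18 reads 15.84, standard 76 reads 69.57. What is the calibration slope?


slope = (y2 - y1) / (x2 - x1)
= (69.57 - 15.84) / (76 - 18)
= 53.7300 / 58
= 0.9264

0.9264


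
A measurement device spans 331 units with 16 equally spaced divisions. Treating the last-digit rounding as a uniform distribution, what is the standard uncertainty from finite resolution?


resolution = range / divisions
resolution = 331 / 16 = 20.6875
u_res = resolution / (2*sqrt(3))
u_res = 20.6875 / 3.4641016
u_res = 5.9720

5.9720


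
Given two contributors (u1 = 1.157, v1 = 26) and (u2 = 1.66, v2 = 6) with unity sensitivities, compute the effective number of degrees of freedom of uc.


uc = sqrt(u1^2 + u2^2) = sqrt(1.157^2 + 1.66^2) = 2.0234251
v_eff = uc^4 / (u1^4/v1 + u2^4/v2)
= 2.0234251^4 / (1.157^4/26 + 1.66^4/6)
= 16.762876 / 1.3344776
v_eff = 12.5614

12.5614


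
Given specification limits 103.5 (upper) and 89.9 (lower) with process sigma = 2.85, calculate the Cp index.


Cp = (USL - LSL) / (6 * sigma)
= (103.5 - 89.9) / (6 * 2.85)
= 13.6000 / 17.1000
= 0.7953

0.7953


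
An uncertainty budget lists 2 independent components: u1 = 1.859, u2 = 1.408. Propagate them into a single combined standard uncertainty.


uc = sqrt(1.859^2 + 1.408^2)
uc = sqrt(5.438345)
uc = 2.3320

2.3320


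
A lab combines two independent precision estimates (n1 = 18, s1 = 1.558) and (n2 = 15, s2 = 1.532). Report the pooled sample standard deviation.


s_p = sqrt(((n1-1)*s1^2 + (n2-1)*s2^2) / (n1+n2-2))
numerator = (18-1)*1.558^2 + (15-1)*1.532^2 = 41.265188 + 32.858336 = 74.123524
denominator = 18 + 15 - 2 = 31
s_p^2 = 74.123524 / 31 = 2.3910814
s_p = sqrt(2.3910814) = 1.5463

1.5463


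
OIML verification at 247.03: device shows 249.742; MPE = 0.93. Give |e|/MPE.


e = indication - reference = 249.742 - 247.03 = 2.7120
|e| = 2.7120
ratio = |e| / MPE = 2.7120 / 0.93
ratio = 2.9161

2.9161


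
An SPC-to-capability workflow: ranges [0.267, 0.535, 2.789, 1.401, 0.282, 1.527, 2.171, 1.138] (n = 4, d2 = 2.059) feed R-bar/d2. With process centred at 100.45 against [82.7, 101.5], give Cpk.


R_bar = (0.267 + 0.535 + 2.789 + 1.401 + 0.282 + 1.527 + 2.171 + 1.138) / 8 = 1.26375
sigma = R_bar / d2 = 1.26375 / 2.059 = 0.61376882
Cp = (USL - LSL)/(6*sigma) = (101.5 - 82.7)/(6*0.61376882) = 5.1051
Cpu = (101.5 - 100.45)/(3*0.61376882) = 0.5702
Cpl = (100.45 - 82.7)/(3*0.61376882) = 9.6399
Cpk = min(Cpu, Cpl) = 0.5702

0.5702


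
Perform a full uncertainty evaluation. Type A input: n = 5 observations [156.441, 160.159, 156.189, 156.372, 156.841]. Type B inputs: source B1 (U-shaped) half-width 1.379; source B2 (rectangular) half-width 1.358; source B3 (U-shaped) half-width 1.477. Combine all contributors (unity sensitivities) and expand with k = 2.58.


mean = (156.441 + 160.159 + 156.189 + 156.372 + 156.841) / 5 = 157.2004
s = sqrt(sum((x - mean)^2)/(n-1)) = 1.6709539
u_A = s / sqrt(n) = 1.6709539 / sqrt(5) = 0.7472733
u_B1 = 1.379 / sqrt(2) = 0.97510025
u_B2 = 1.358 / sqrt(3) = 0.78404167
u_B3 = 1.477 / sqrt(2) = 1.0443967
uc = sqrt(0.7472733^2 + 0.97510025^2 + 0.78404167^2 + 1.0443967^2) = 1.7929651
U = k * uc = 2.58 * 1.7929651
U = 4.6258

4.6258


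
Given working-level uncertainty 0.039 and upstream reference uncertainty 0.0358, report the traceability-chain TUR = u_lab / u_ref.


TUR = u_lab / u_ref
= 0.039 / 0.0358
= 1.0894

1.0894


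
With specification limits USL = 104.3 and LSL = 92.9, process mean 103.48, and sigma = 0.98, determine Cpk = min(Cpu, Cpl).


Cpu = (USL - mean) / (3*sigma) = (104.3 - 103.48) / (3*0.98) = 0.2789
Cpl = (mean - LSL) / (3*sigma) = (103.48 - 92.9) / (3*0.98) = 3.5986
Cpk = min(Cpu, Cpl) = 0.2789

0.2789


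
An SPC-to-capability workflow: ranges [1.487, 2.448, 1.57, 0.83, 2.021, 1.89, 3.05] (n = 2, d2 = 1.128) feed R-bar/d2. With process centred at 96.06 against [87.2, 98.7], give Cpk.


R_bar = (1.487 + 2.448 + 1.57 + 0.83 + 2.021 + 1.89 + 3.05) / 7 = 1.8994286
sigma = R_bar / d2 = 1.8994286 / 1.128 = 1.6838906
Cp = (USL - LSL)/(6*sigma) = (98.7 - 87.2)/(6*1.6838906) = 1.1382
Cpu = (98.7 - 96.06)/(3*1.6838906) = 0.5226
Cpl = (96.06 - 87.2)/(3*1.6838906) = 1.7539
Cpk = min(Cpu, Cpl) = 0.5226

0.5226


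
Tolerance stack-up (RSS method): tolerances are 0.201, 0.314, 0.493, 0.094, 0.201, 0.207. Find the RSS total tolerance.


RSS = sqrt(0.201^2 + 0.314^2 + 0.493^2 + 0.094^2 + 0.201^2 + 0.207^2)
= sqrt(0.474132)
= 0.6886

0.6886


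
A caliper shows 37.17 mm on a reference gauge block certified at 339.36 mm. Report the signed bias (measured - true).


Systematic error = measured - true
= 37.17 - 339.36
= -302.1900

-302.1900


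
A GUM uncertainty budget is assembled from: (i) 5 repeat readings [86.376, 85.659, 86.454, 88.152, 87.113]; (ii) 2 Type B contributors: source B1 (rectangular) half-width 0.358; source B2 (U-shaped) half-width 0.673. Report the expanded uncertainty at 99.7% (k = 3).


mean = (86.376 + 85.659 + 86.454 + 88.152 + 87.113) / 5 = 86.7508
s = sqrt(sum((x - mean)^2)/(n-1)) = 0.9374357
u_A = s / sqrt(n) = 0.9374357 / sqrt(5) = 0.41923399
u_B1 = 0.358 / sqrt(3) = 0.2066914
u_B2 = 0.673 / sqrt(2) = 0.47588286
uc = sqrt(0.41923399^2 + 0.2066914^2 + 0.47588286^2) = 0.66704046
U = k * uc = 3 * 0.66704046
U = 2.0011

2.0011


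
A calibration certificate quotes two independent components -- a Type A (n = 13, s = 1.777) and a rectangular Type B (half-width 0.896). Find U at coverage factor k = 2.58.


u_A = s / sqrt(n) = 1.777 / sqrt(13) = 0.49285112
u_B = half_width / sqrt(3) = 0.896 / sqrt(3) = 0.51730584
uc = sqrt(u_A^2 + u_B^2) = sqrt(0.49285112^2 + 0.51730584^2) = 0.71449812
U = k * uc = 2.58 * 0.71449812
U = 1.8434

1.8434


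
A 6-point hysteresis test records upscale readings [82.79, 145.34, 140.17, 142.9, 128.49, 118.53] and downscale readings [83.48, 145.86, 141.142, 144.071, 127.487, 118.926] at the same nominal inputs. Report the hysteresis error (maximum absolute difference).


|82.79 - 83.48| = 0.6900
|145.34 - 145.86| = 0.5200
|140.17 - 141.142| = 0.9720
|142.9 - 144.071| = 1.1710
|128.49 - 127.487| = 1.0030
|118.53 - 118.926| = 0.3960
hysteresis = max(diffs) = 1.1710

1.1710


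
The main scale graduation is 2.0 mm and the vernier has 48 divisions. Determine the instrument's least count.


LC = MSD / n_div
= 2.0 / 48
= 0.0417

0.0417


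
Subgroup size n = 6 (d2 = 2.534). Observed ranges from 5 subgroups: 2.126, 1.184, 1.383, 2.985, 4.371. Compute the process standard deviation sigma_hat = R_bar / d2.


R_bar = (2.126 + 1.184 + 1.383 + 2.985 + 4.371) / 5
R_bar = 12.049 / 5 = 2.4098
sigma_hat = R_bar / d2 = 2.4098 / 2.534 = 0.9510

0.9510


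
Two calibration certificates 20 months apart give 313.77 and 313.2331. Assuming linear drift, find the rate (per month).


rate = (v2 - v1) / months
= (313.2331 - 313.77) / 20
= -0.5369 / 20
= -0.0268

-0.0268


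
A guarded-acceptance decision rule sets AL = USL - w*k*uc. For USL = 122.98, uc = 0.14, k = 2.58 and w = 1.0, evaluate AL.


U = k * uc = 2.58 * 0.14 = 0.3612
guard band g = w * U = 1.0 * 0.3612 = 0.3612
AL = USL - g = 122.98 - 0.3612
AL = 122.6188

122.6188


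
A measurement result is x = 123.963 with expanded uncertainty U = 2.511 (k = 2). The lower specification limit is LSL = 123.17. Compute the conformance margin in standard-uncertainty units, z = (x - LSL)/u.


u = U / k = 2.511 / 2 = 1.2555
margin = |LSL - x| = |123.17 - 123.963| = 0.793
z = margin / u = 0.793 / 1.2555
z = 0.6316

0.6316


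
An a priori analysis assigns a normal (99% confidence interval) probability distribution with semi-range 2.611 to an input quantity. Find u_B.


u_B = half_width / 2.576
u_B = 2.611 / 2.576
u_B = 1.0136

1.0136


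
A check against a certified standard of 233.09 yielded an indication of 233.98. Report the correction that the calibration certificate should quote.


Correction = standard - reading
= 233.09 - 233.98
= -0.8900

-0.8900


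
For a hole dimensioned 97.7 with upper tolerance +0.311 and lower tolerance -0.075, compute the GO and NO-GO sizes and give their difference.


GO = nominal - lower_tol (smallest hole = maximum material condition)
GO = 97.7 - 0.075 = 97.625
NO-GO = nominal + upper_tol (largest hole = least material condition)
NO-GO = 97.7 + 0.311 = 98.011
spread = NO-GO - GO = 98.011 - 97.625 = 0.3860

0.3860


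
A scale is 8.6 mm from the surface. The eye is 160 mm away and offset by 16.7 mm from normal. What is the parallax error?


error = h * offset / d
= 8.6 * 16.7 / 160
= 0.8976

0.8976


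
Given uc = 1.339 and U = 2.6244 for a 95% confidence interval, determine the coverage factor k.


k = U / uc
k = 2.6244 / 1.339
k = 1.96

1.96


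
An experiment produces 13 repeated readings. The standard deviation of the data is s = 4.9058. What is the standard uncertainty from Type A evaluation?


u_A = s / sqrt(n)
u_A = 4.9058 / sqrt(13)
u_A = 4.9058 / 3.6055513
u_A = 1.3606

1.3606


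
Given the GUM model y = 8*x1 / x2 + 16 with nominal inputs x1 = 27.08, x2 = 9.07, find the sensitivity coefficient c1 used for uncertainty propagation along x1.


y = 8*x1 / x2 + 16
dy/dx1 = 8/x2
Evaluate at x2 = 9.07: c1 = 8 / 9.07
c1 = 0.8820

0.8820


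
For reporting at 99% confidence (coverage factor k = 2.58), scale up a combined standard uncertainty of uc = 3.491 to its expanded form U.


U = k * uc
U = 2.58 * 3.491
U = 9.0068

9.0068


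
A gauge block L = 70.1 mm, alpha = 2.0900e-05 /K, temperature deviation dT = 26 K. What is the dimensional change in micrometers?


dL = L * alpha * dT
= 70.1 * 2.0900e-05 * 26
= 0.0380923 mm
dL_um = 0.0380923 * 1000 = 38.0923 um

38.0923


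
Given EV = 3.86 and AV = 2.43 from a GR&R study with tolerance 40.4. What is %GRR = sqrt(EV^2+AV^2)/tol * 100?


GRR = sqrt(EV^2 + AV^2) = sqrt(3.86^2 + 2.43^2) = 4.561195
%GRR = GRR / tol * 100 = 4.561195 / 40.4 * 100
%GRR = 11.2901

11.2901


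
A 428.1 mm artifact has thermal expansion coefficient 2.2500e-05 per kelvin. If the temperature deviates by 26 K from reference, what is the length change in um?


dL = L * alpha * dT
= 428.1 * 2.2500e-05 * 26
= 0.2504385 mm
dL_um = 0.2504385 * 1000 = 250.4385 um

250.4385


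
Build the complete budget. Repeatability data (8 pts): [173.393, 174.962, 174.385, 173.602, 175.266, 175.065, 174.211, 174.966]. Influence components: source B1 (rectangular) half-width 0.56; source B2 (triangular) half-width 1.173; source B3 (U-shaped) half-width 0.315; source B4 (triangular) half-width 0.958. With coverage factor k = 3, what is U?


mean = (173.393 + 174.962 + 174.385 + 173.602 + 175.266 + 175.065 + 174.211 + 174.966) / 8 = 174.48125
s = sqrt(sum((x - mean)^2)/(n-1)) = 0.70329505
u_A = s / sqrt(n) = 0.70329505 / sqrt(8) = 0.24865235
u_B1 = 0.56 / sqrt(3) = 0.32331615
u_B2 = 1.173 / sqrt(6) = 0.47887524
u_B3 = 0.315 / sqrt(2) = 0.22273864
u_B4 = 0.958 / sqrt(6) = 0.39110186
uc = sqrt(0.24865235^2 + 0.32331615^2 + 0.47887524^2 + 0.22273864^2 + 0.39110186^2) = 0.77347009
U = k * uc = 3 * 0.77347009
U = 2.3204

2.3204
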